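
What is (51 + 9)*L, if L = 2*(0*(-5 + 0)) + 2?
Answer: 120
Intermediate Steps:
L = 2 (L = 2*(0*(-5)) + 2 = 2*0 + 2 = 0 + 2 = 2)
(51 + 9)*L = (51 + 9)*2 = 60*2 = 120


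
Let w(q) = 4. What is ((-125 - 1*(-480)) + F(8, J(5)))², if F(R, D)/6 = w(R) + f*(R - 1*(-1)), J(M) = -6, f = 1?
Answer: 187489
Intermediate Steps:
F(R, D) = 30 + 6*R (F(R, D) = 6*(4 + 1*(R - 1*(-1))) = 6*(4 + 1*(R + 1)) = 6*(4 + 1*(1 + R)) = 6*(4 + (1 + R)) = 6*(5 + R) = 30 + 6*R)
((-125 - 1*(-480)) + F(8, J(5)))² = ((-125 - 1*(-480)) + (30 + 6*8))² = ((-125 + 480) + (30 + 48))² = (355 + 78)² = 433² = 187489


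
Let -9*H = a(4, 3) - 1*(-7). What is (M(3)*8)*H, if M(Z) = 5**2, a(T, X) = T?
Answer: -2200/9 ≈ -244.44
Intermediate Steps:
M(Z) = 25
H = -11/9 (H = -(4 - 1*(-7))/9 = -(4 + 7)/9 = -1/9*11 = -11/9 ≈ -1.2222)
(M(3)*8)*H = (25*8)*(-11/9) = 200*(-11/9) = -2200/9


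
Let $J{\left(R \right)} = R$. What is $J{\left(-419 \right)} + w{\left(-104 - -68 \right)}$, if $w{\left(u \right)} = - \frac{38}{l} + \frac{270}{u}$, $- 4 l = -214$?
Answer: $- \frac{91423}{214} \approx -427.21$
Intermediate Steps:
$l = \frac{107}{2}$ ($l = \left(- \frac{1}{4}\right) \left(-214\right) = \frac{107}{2} \approx 53.5$)
$w{\left(u \right)} = - \frac{76}{107} + \frac{270}{u}$ ($w{\left(u \right)} = - \frac{38}{\frac{107}{2}} + \frac{270}{u} = \left(-38\right) \frac{2}{107} + \frac{270}{u} = - \frac{76}{107} + \frac{270}{u}$)
$J{\left(-419 \right)} + w{\left(-104 - -68 \right)} = -419 + \left(- \frac{76}{107} + \frac{270}{-104 - -68}\right) = -419 + \left(- \frac{76}{107} + \frac{270}{-104 + 68}\right) = -419 + \left(- \frac{76}{107} + \frac{270}{-36}\right) = -419 + \left(- \frac{76}{107} + 270 \left(- \frac{1}{36}\right)\right) = -419 - \frac{1757}{214} = - \frac{91423}{214}$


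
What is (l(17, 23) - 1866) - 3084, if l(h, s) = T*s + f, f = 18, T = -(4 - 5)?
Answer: -4909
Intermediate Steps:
T = 1 (T = -1*(-1) = 1)
l(h, s) = 18 + s (l(h, s) = 1*s + 18 = s + 18 = 18 + s)
(l(17, 23) - 1866) - 3084 = ((18 + 23) - 1866) - 3084 = (41 - 1866) - 3084 = -1825 - 3084 = -4909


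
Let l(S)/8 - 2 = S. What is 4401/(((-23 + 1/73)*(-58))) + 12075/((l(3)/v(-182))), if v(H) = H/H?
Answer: 59401911/194648 ≈ 305.18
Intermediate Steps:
l(S) = 16 + 8*S
v(H) = 1
4401/(((-23 + 1/73)*(-58))) + 12075/((l(3)/v(-182))) = 4401/(((-23 + 1/73)*(-58))) + 12075/(((16 + 8*3)/1)) = 4401/(((-23 + 1/73)*(-58))) + 12075/(((16 + 24)*1)) = 4401/((-1678/73*(-58))) + 12075/((40*1)) = 4401/(97324/73) + 12075/40 = 4401*(73/97324) + 12075*(1/40) = 321273/97324 + 2415/8 = 59401911/194648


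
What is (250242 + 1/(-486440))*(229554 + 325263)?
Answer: 67536607583363343/486440 ≈ 1.3884e+11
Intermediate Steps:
(250242 + 1/(-486440))*(229554 + 325263) = (250242 - 1/486440)*554817 = (121727718479/486440)*554817 = 67536607583363343/486440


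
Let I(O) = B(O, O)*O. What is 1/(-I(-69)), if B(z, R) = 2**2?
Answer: 1/276 ≈ 0.0036232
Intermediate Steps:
B(z, R) = 4
I(O) = 4*O
1/(-I(-69)) = 1/(-4*(-69)) = 1/(-1*(-276)) = 1/276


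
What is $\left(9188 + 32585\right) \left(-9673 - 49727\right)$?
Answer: $-2481316200$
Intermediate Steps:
$\left(9188 + 32585\right) \left(-9673 - 49727\right) = 41773 \left(-59400\right) = -2481316200$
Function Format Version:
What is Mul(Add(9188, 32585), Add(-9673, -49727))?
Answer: -2481316200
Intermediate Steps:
Mul(Add(9188, 32585), Add(-9673, -49727)) = Mul(41773, -59400) = -2481316200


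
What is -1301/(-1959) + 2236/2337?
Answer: 824529/508687 ≈ 1.6209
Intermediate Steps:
-1301/(-1959) + 2236/2337 = -1301*(-1/1959) + 2236*(1/2337) = 1301/1959 + 2236/2337 = 824529/508687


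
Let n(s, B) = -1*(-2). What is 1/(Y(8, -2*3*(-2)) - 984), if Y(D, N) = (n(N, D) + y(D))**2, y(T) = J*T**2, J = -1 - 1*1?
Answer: 1/14892 ≈ 6.7150e-5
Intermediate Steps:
J = -2 (J = -1 - 1 = -2)
n(s, B) = 2
y(T) = -2*T**2
Y(D, N) = (2 - 2*D**2)**2
1/(Y(8, -2*3*(-2)) - 984) = 1/(4*(-1 + 8**2)**2 - 984) = 1/(4*(-1 + 64)**2 - 984) = 1/(4*63**2 - 984) = 1/(4*3969 - 984) = 1/(15876 - 984) = 1/14892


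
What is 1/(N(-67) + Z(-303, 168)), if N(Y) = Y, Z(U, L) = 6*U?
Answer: -1/1885 ≈ -0.00053050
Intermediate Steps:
1/(N(-67) + Z(-303, 168)) = 1/(-67 + 6*(-303)) = 1/(-67 - 1818) = 1/(-1885) = -1/1885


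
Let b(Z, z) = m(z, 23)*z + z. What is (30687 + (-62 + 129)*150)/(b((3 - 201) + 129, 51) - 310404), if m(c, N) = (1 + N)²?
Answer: -13579/93659 ≈ -0.14498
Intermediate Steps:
b(Z, z) = 577*z (b(Z, z) = (1 + 23)²*z + z = 24²*z + z = 576*z + z = 577*z)
(30687 + (-62 + 129)*150)/(b((3 - 201) + 129, 51) - 310404) = (30687 + (-62 + 129)*150)/(577*51 - 310404) = (30687 + 67*150)/(29427 - 310404) = (30687 + 10050)/(-280977) = 40737*(-1/280977) = -13579/93659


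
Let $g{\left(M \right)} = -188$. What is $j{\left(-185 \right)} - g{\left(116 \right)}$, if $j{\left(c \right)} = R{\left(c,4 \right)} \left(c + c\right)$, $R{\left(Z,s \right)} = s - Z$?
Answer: $-69742$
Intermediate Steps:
$j{\left(c \right)} = 2 c \left(4 - c\right)$ ($j{\left(c \right)} = \left(4 - c\right) \left(c + c\right) = \left(4 - c\right) 2 c = 2 c \left(4 - c\right)$)
$j{\left(-185 \right)} - g{\left(116 \right)} = 2 \left(-185\right) \left(4 - -185\right) - -188 = 2 \left(-185\right) \left(4 + 185\right) + 188 = 2 \left(-185\right) 189 + 188 = -69930 + 188 = -69742$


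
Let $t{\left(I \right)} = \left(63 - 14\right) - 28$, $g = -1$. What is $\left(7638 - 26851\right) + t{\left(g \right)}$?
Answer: $-19192$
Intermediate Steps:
$t{\left(I \right)} = 21$ ($t{\left(I \right)} = 49 - 28 = 21$)
$\left(7638 - 26851\right) + t{\left(g \right)} = \left(7638 - 26851\right) + 21 = -19213 + 21 = -19192$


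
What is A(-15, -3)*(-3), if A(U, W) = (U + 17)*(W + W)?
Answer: 36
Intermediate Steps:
A(U, W) = 2*W*(17 + U) (A(U, W) = (17 + U)*(2*W) = 2*W*(17 + U))
A(-15, -3)*(-3) = (2*(-3)*(17 - 15))*(-3) = (2*(-3)*2)*(-3) = -12*(-3) = 36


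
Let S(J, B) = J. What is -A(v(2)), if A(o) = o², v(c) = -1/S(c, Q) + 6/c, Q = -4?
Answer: -25/4 ≈ -6.2500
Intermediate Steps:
v(c) = 5/c (v(c) = -1/c + 6/c = 5/c)
-A(v(2)) = -(5/2)² = -1*25/4 = -25/4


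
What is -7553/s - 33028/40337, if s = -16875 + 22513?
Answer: -490877225/227420006 ≈ -2.1585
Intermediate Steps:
s = 5638
-7553/s - 33028/40337 = -7553/5638 - 33028/40337 = -490877225/227420006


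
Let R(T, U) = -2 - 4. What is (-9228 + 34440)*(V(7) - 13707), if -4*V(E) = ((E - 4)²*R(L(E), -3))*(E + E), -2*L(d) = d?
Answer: -340815816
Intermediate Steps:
L(d) = -d/2
R(T, U) = -6
V(E) = 3*E*(-4 + E)² (V(E) = -(E - 4)²*(-6)*(E + E)/4 = -(-4 + E)²*(-6)*2*E/4 = -(-6*(-4 + E)²)*2*E/4 = -(-3)*E*(-4 + E)² = 3*E*(-4 + E)²)
(-9228 + 34440)*(V(7) - 13707) = (-9228 + 34440)*(3*7*(-4 + 7)² - 13707) = 25212*(3*7*3² - 13707) = 25212*(3*7*9 - 13707) = 25212*(189 - 13707) = 25212*(-13518) = -340815816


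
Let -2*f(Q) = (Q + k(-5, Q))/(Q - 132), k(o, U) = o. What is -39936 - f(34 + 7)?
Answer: -3634194/91 ≈ -39936.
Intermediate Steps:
f(Q) = -(-5 + Q)/(2*(-132 + Q)) (f(Q) = -(Q - 5)/(2*(Q - 132)) = -(-5 + Q)/(2*(-132 + Q)))
-39936 - f(34 + 7) = -39936 - (5 - (34 + 7))/(2*(-132 + (34 + 7))) = -39936 - (5 - 1*41)/(2*(-132 + 41)) = -39936 - (5 - 41)/(2*(-91)) = -39936 - (-1)*(-36)/(2*91) = -39936 - 1*18/91 = -39936 - 18/91 = -3634194/91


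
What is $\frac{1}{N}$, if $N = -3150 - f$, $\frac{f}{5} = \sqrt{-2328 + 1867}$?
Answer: $\frac{i}{5 \left(\sqrt{461} - 630 i\right)} \approx -0.00031709 + 1.0807 \cdot 10^{-5} i$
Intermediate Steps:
$f = 5 i \sqrt{461}$ ($f = 5 \sqrt{-2328 + 1867} = 5 \sqrt{-461} = 5 i \sqrt{461} \approx 107.35 i$)
$N = -3150 - 5 i \sqrt{461} \approx -3150.0 - 107.35 i$
$\frac{1}{N} = \frac{1}{-3150 - 5 i \sqrt{461}}$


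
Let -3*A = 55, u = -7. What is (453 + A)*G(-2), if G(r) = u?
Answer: -9128/3 ≈ -3042.7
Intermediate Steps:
A = -55/3 (A = -⅓*55 = -55/3 ≈ -18.333)
G(r) = -7
(453 + A)*G(-2) = (453 - 55/3)*(-7) = (1304/3)*(-7) = -9128/3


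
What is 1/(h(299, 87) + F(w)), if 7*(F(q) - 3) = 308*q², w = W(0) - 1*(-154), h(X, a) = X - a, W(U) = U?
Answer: 1/1043719 ≈ 9.5811e-7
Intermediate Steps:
w = 154 (w = 0 - 1*(-154) = 0 + 154 = 154)
F(q) = 3 + 44*q² (F(q) = 3 + (308*q²)/7 = 3 + 44*q²)
1/(h(299, 87) + F(w)) = 1/((299 - 1*87) + (3 + 44*154²)) = 1/((299 - 87) + (3 + 44*23716)) = 1/(212 + (3 + 1043504)) = 1/(212 + 1043507) = 1/1043719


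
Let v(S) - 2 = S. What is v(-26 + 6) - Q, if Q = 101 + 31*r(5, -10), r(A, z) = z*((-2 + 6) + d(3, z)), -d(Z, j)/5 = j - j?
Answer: 1121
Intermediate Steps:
d(Z, j) = 0 (d(Z, j) = -5*(j - j) = -5*0 = 0)
v(S) = 2 + S
r(A, z) = 4*z (r(A, z) = z*((-2 + 6) + 0) = z*(4 + 0) = z*4 = 4*z)
Q = -1139 (Q = 101 + 31*(4*(-10)) = 101 + 31*(-40) = 101 - 1240 = -1139)
v(-26 + 6) - Q = (2 + (-26 + 6)) - 1*(-1139) = (2 - 20) + 1139 = -18 + 1139 = 1121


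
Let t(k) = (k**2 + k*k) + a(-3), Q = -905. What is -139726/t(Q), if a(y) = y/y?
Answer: -139726/1638051 ≈ -0.085300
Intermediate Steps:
a(y) = 1
t(k) = 1 + 2*k**2 (t(k) = (k**2 + k*k) + 1 = (k**2 + k**2) + 1 = 2*k**2 + 1 = 1 + 2*k**2)
-139726/t(Q) = -139726/(1 + 2*(-905)**2) = -139726/(1 + 2*819025) = -139726/(1 + 1638050) = -139726/1638051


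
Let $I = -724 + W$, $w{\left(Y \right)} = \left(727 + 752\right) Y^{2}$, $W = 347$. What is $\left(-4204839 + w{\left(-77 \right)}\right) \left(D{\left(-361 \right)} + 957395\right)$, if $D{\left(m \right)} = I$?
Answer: $4367975618736$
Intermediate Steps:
$w{\left(Y \right)} = 1479 Y^{2}$
$I = -377$ ($I = -724 + 347 = -377$)
$D{\left(m \right)} = -377$
$\left(-4204839 + w{\left(-77 \right)}\right) \left(D{\left(-361 \right)} + 957395\right) = \left(-4204839 + 1479 \left(-77\right)^{2}\right) \left(-377 + 957395\right) = \left(-4204839 + 1479 \cdot 5929\right) 957018 = \left(-4204839 + 8768991\right) 957018 = 4564152 \cdot 957018 = 4367975618736$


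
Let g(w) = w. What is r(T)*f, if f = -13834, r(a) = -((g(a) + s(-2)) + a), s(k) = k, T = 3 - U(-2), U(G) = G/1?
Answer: 110672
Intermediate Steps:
U(G) = G (U(G) = G*1 = G)
T = 5 (T = 3 - 1*(-2) = 3 + 2 = 5)
r(a) = 2 - 2*a (r(a) = -((a - 2) + a) = -((-2 + a) + a) = -(-2 + 2*a) = 2 - 2*a)
r(T)*f = (2 - 2*5)*(-13834) = (2 - 10)*(-13834) = -8*(-13834) = 110672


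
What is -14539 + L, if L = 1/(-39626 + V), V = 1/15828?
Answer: -9118865570081/627200327 ≈ -14539.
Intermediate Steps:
V = 1/15828 ≈ 6.3179e-5
L = -15828/627200327 (L = 1/(-39626 + 1/15828) = 1/(-627200327/15828) = -15828/627200327 ≈ -2.5236e-5)
-14539 + L = -14539 - 15828/627200327 = -9118865570081/627200327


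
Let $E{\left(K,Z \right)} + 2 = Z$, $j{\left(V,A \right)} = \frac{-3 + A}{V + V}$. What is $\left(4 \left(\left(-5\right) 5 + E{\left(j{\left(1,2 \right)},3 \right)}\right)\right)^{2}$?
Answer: $9216$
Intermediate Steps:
$j{\left(V,A \right)} = \frac{-3 + A}{2 V}$
$E{\left(K,Z \right)} = -2 + Z$
$\left(4 \left(\left(-5\right) 5 + E{\left(j{\left(1,2 \right)},3 \right)}\right)\right)^{2} = \left(4 \left(\left(-5\right) 5 + \left(-2 + 3\right)\right)\right)^{2} = \left(4 \left(-25 + 1\right)\right)^{2} = \left(4 \left(-24\right)\right)^{2} = \left(-96\right)^{2} = 9216$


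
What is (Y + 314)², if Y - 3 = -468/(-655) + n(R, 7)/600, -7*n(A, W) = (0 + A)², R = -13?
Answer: 30549579841553161/302720040000 ≈ 1.0092e+5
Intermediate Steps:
n(A, W) = -A²/7 (n(A, W) = -(0 + A)²/7 = -A²/7)
Y = 2021581/550200 (Y = 3 + (-468/(-655) - ⅐*(-13)²/600) = 3 + (-468*(-1/655) - ⅐*169*(1/600)) = 3 + (468/655 - 169/7*1/600) = 3 + (468/655 - 169/4200) = 3 + 370981/550200 = 2021581/550200 ≈ 3.6743)
(Y + 314)² = (2021581/550200 + 314)² = (174784381/550200)² = 30549579841553161/302720040000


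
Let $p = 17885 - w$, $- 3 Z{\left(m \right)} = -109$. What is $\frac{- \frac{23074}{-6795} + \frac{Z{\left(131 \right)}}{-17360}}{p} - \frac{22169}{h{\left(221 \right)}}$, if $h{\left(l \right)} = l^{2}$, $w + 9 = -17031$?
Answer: $- \frac{18262436288063609}{40242980639862000} \approx -0.4538$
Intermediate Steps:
$w = -17040$ ($w = -9 - 17031 = -17040$)
$Z{\left(m \right)} = \frac{109}{3}$ ($Z{\left(m \right)} = \left(- \frac{1}{3}\right) \left(-109\right) = \frac{109}{3}$)
$p = 34925$ ($p = 17885 - -17040 = 17885 + 17040 = 34925$)
$\frac{- \frac{23074}{-6795} + \frac{Z{\left(131 \right)}}{-17360}}{p} - \frac{22169}{h{\left(221 \right)}} = \frac{- \frac{23074}{-6795} + \frac{109}{3 \left(-17360\right)}}{34925} - \frac{22169}{221^{2}} = \left(\left(-23074\right) \left(- \frac{1}{6795}\right) + \frac{109}{3} \left(- \frac{1}{17360}\right)\right) \frac{1}{34925} - \frac{22169}{48841} = \left(\frac{23074}{6795} - \frac{109}{52080}\right) \frac{1}{34925} - \frac{22169}{48841} = \frac{80063551}{23592240} \cdot \frac{1}{34925} - \frac{22169}{48841} = \frac{80063551}{823958982000} - \frac{22169}{48841} = - \frac{18262436288063609}{40242980639862000}$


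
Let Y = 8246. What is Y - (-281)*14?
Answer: 12180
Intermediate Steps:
Y - (-281)*14 = 8246 - (-281)*14 = 8246 - 1*(-3934) = 8246 + 3934 = 12180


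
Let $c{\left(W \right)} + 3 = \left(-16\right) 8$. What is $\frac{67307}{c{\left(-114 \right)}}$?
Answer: $- \frac{67307}{131} \approx -513.79$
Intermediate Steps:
$c{\left(W \right)} = -131$ ($c{\left(W \right)} = -3 - 128 = -131$)
$\frac{67307}{c{\left(-114 \right)}} = \frac{67307}{-131} = 67307 \left(- \frac{1}{131}\right) = - \frac{67307}{131}$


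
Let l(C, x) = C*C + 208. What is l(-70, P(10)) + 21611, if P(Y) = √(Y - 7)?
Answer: 26719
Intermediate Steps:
P(Y) = √(-7 + Y)
l(C, x) = 208 + C² (l(C, x) = C² + 208 = 208 + C²)
l(-70, P(10)) + 21611 = (208 + (-70)²) + 21611 = (208 + 4900) + 21611 = 5108 + 21611 = 26719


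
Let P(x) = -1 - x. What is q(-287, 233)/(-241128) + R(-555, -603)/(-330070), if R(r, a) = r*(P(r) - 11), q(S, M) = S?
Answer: 7276226981/7958911896 ≈ 0.91422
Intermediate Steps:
R(r, a) = r*(-12 - r) (R(r, a) = r*((-1 - r) - 11) = r*(-12 - r))
q(-287, 233)/(-241128) + R(-555, -603)/(-330070) = -287/(-241128) - 1*(-555)*(12 - 555)/(-330070) = -287*(-1/241128) - 1*(-555)*(-543)*(-1/330070) = 287/241128 - 301365*(-1/330070) = 287/241128 + 60273/66014 = 7276226981/7958911896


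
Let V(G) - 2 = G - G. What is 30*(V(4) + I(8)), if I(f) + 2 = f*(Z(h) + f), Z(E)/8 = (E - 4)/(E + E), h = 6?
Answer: 2240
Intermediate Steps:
V(G) = 2 (V(G) = 2 + (G - G) = 2 + 0 = 2)
Z(E) = 4*(-4 + E)/E (Z(E) = 8*((E - 4)/(E + E)) = 8*((-4 + E)/((2*E))) = 8*((-4 + E)*(1/(2*E))) = 8*((-4 + E)/(2*E)) = 4*(-4 + E)/E)
I(f) = -2 + f*(4/3 + f) (I(f) = -2 + f*((4 - 16/6) + f) = -2 + f*((4 - 16*1/6) + f) = -2 + f*((4 - 8/3) + f) = -2 + f*(4/3 + f))
30*(V(4) + I(8)) = 30*(2 + (-2 + 8**2 + (4/3)*8)) = 30*(2 + (-2 + 64 + 32/3)) = 30*(2 + 218/3) = 30*(224/3) = 2240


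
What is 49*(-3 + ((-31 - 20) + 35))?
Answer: -931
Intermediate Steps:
49*(-3 + ((-31 - 20) + 35)) = 49*(-3 + (-51 + 35)) = 49*(-3 - 16) = 49*(-19) = -931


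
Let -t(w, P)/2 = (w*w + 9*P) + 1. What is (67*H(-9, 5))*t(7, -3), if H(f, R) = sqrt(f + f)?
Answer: -9246*I*sqrt(2) ≈ -13076.0*I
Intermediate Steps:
H(f, R) = sqrt(2)*sqrt(f) (H(f, R) = sqrt(2*f) = sqrt(2)*sqrt(f))
t(w, P) = -2 - 18*P - 2*w**2 (t(w, P) = -2*((w*w + 9*P) + 1) = -2*((w**2 + 9*P) + 1) = -2*(1 + w**2 + 9*P) = -2 - 18*P - 2*w**2)
(67*H(-9, 5))*t(7, -3) = (67*(sqrt(2)*sqrt(-9)))*(-2 - 18*(-3) - 2*7**2) = (67*(sqrt(2)*(3*I)))*(-2 + 54 - 2*49) = (67*(3*I*sqrt(2)))*(-2 + 54 - 98) = (201*I*sqrt(2))*(-46) = -9246*I*sqrt(2)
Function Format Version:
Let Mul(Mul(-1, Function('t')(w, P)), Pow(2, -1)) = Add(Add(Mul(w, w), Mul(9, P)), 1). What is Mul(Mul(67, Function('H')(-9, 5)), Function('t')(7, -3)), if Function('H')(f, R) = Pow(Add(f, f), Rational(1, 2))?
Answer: Mul(-9246, I, Pow(2, Rational(1, 2))) ≈ Mul(-13076., I)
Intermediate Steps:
Function('H')(f, R) = Mul(Pow(2, Rational(1, 2)), Pow(f, Rational(1, 2))) (Function('H')(f, R) = Pow(Mul(2, f), Rational(1, 2)) = Mul(Pow(2, Rational(1, 2)), Pow(f, Rational(1, 2))))
Function('t')(w, P) = Add(-2, Mul(-18, P), Mul(-2, Pow(w, 2))) (Function('t')(w, P) = Mul(-2, Add(Add(Mul(w, w), Mul(9, P)), 1)) = Mul(-2, Add(Add(Pow(w, 2), Mul(9, P)), 1)) = Mul(-2, Add(1, Pow(w, 2), Mul(9, P))) = Add(-2, Mul(-18, P), Mul(-2, Pow(w, 2))))
Mul(Mul(67, Function('H')(-9, 5)), Function('t')(7, -3)) = Mul(Mul(67, Mul(Pow(2, Rational(1, 2)), Pow(-9, Rational(1, 2)))), Add(-2, Mul(-18, -3), Mul(-2, Pow(7, 2)))) = Mul(Mul(67, Mul(Pow(2, Rational(1, 2)), Mul(3, I))), Add(-2, 54, Mul(-2, 49))) = Mul(Mul(67, Mul(3, I, Pow(2, Rational(1, 2)))), Add(-2, 54, -98)) = Mul(Mul(201, I, Pow(2, Rational(1, 2))), -46) = Mul(-9246, I, Pow(2, Rational(1, 2)))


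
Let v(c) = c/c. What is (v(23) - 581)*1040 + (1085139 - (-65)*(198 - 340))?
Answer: 472709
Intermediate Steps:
v(c) = 1
(v(23) - 581)*1040 + (1085139 - (-65)*(198 - 340)) = (1 - 581)*1040 + (1085139 - (-65)*(198 - 340)) = -580*1040 + (1085139 - (-65)*(-142)) = -603200 + (1085139 - 1*9230) = -603200 + (1085139 - 9230) = -603200 + 1075909 = 472709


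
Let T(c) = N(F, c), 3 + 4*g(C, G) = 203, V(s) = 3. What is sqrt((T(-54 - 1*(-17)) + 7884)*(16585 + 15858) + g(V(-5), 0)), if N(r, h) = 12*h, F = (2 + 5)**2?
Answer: sqrt(241375970) ≈ 15536.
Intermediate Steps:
g(C, G) = 50 (g(C, G) = -3/4 + (1/4)*203 = -3/4 + 203/4 = 50)
F = 49 (F = 7**2 = 49)
T(c) = 12*c
sqrt((T(-54 - 1*(-17)) + 7884)*(16585 + 15858) + g(V(-5), 0)) = sqrt((12*(-54 - 1*(-17)) + 7884)*(16585 + 15858) + 50) = sqrt((12*(-54 + 17) + 7884)*32443 + 50) = sqrt((12*(-37) + 7884)*32443 + 50) = sqrt((-444 + 7884)*32443 + 50) = sqrt(7440*32443 + 50) = sqrt(241375920 + 50) = sqrt(241375970)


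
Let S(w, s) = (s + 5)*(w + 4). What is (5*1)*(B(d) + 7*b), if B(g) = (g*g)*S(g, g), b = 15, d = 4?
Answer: 6285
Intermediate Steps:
S(w, s) = (4 + w)*(5 + s) (S(w, s) = (5 + s)*(4 + w) = (4 + w)*(5 + s))
B(g) = g²*(20 + g² + 9*g) (B(g) = (g*g)*(20 + 4*g + 5*g + g*g) = g²*(20 + 4*g + 5*g + g²) = g²*(20 + g² + 9*g))
(5*1)*(B(d) + 7*b) = (5*1)*(4²*(20 + 4² + 9*4) + 7*15) = 5*(16*(20 + 16 + 36) + 105) = 5*(16*72 + 105) = 5*(1152 + 105) = 5*1257 = 6285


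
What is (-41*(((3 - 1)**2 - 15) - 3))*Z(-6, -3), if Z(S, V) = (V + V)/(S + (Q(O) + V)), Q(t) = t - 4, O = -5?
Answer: 574/3 ≈ 191.33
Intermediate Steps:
Q(t) = -4 + t
Z(S, V) = 2*V/(-9 + S + V) (Z(S, V) = (V + V)/(S + ((-4 - 5) + V)) = (2*V)/(S + (-9 + V)) = (2*V)/(-9 + S + V) = 2*V/(-9 + S + V))
(-41*(((3 - 1)**2 - 15) - 3))*Z(-6, -3) = (-41*(((3 - 1)**2 - 15) - 3))*(2*(-3)/(-9 - 6 - 3)) = (-41*((2**2 - 15) - 3))*(2*(-3)/(-18)) = (-41*((4 - 15) - 3))*(2*(-3)*(-1/18)) = -41*(-11 - 3)*(1/3) = -41*(-14)*(1/3) = 574*(1/3) = 574/3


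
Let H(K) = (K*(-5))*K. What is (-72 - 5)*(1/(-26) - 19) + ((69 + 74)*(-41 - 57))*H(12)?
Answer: 262380195/26 ≈ 1.0092e+7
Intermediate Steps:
H(K) = -5*K**2 (H(K) = (-5*K)*K = -5*K**2)
(-72 - 5)*(1/(-26) - 19) + ((69 + 74)*(-41 - 57))*H(12) = (-72 - 5)*(1/(-26) - 19) + ((69 + 74)*(-41 - 57))*(-5*12**2) = -77*(-1/26 - 19) + (143*(-98))*(-5*144) = -77*(-495/26) - 14014*(-720) = 38115/26 + 10090080 = 262380195/26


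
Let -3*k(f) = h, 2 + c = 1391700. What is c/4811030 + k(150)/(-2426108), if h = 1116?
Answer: 60324988474/208429970915 ≈ 0.28943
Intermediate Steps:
c = 1391698 (c = -2 + 1391700 = 1391698)
k(f) = -372 (k(f) = -⅓*1116 = -372)
c/4811030 + k(150)/(-2426108) = 1391698/4811030 - 372/(-2426108) = 1391698*(1/4811030) - 372*(-1/2426108) = 99407/343645 + 93/606527 = 60324988474/208429970915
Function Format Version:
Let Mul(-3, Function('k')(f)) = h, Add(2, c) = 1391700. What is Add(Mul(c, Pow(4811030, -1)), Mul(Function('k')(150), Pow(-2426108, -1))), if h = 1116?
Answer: Rational(60324988474, 208429970915) ≈ 0.28943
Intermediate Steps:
c = 1391698 (c = Add(-2, 1391700) = 1391698)
Function('k')(f) = -372 (Function('k')(f) = Mul(Rational(-1, 3), 1116) = -372)
Add(Mul(c, Pow(4811030, -1)), Mul(Function('k')(150), Pow(-2426108, -1))) = Add(Mul(1391698, Pow(4811030, -1)), Mul(-372, Pow(-2426108, -1))) = Add(Mul(1391698, Rational(1, 4811030)), Mul(-372, Rational(-1, 2426108))) = Add(Rational(99407, 343645), Rational(93, 606527)) = Rational(60324988474, 208429970915)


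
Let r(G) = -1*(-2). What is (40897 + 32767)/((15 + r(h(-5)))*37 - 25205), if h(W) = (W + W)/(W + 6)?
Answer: -1151/384 ≈ -2.9974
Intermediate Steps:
h(W) = 2*W/(6 + W) (h(W) = (2*W)/(6 + W) = 2*W/(6 + W))
r(G) = 2
(40897 + 32767)/((15 + r(h(-5)))*37 - 25205) = (40897 + 32767)/((15 + 2)*37 - 25205) = 73664/(17*37 - 25205) = 73664/(629 - 25205) = 73664/(-24576) = 73664*(-1/24576) = -1151/384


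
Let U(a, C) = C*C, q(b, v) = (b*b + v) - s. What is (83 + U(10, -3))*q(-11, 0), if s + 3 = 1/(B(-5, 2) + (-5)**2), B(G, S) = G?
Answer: 57017/5 ≈ 11403.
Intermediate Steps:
s = -59/20 (s = -3 + 1/(-5 + (-5)**2) = -3 + 1/(-5 + 25) = -3 + 1/20 = -59/20 ≈ -2.9500)
q(b, v) = 59/20 + v + b**2 (q(b, v) = (b*b + v) - 1*(-59/20) = (b**2 + v) + 59/20 = (v + b**2) + 59/20 = 59/20 + v + b**2)
U(a, C) = C**2
(83 + U(10, -3))*q(-11, 0) = (83 + (-3)**2)*(59/20 + 0 + (-11)**2) = (83 + 9)*(59/20 + 0 + 121) = 92*(2479/20) = 57017/5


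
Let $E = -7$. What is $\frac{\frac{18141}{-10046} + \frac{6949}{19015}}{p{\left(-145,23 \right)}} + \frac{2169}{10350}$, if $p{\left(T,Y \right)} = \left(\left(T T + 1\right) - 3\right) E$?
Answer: $\frac{48394000387906}{230914943327525} \approx 0.20957$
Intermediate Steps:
$p{\left(T,Y \right)} = 14 - 7 T^{2}$ ($p{\left(T,Y \right)} = \left(\left(T T + 1\right) - 3\right) \left(-7\right) = \left(\left(T^{2} + 1\right) - 3\right) \left(-7\right) = \left(\left(1 + T^{2}\right) - 3\right) \left(-7\right) = \left(-2 + T^{2}\right) \left(-7\right) = 14 - 7 T^{2}$)
$\frac{\frac{18141}{-10046} + \frac{6949}{19015}}{p{\left(-145,23 \right)}} + \frac{2169}{10350} = \frac{\frac{18141}{-10046} + \frac{6949}{19015}}{14 - 7 \left(-145\right)^{2}} + \frac{2169}{10350} = \frac{18141 \left(- \frac{1}{10046}\right) + 6949 \cdot \frac{1}{19015}}{14 - 147175} + 2169 \cdot \frac{1}{10350} = \frac{- \frac{18141}{10046} + \frac{6949}{19015}}{14 - 147175} + \frac{241}{1150} = - \frac{275141461}{191024690 \left(-147161\right)} + \frac{241}{1150} = \left(- \frac{275141461}{191024690}\right) \left(- \frac{1}{147161}\right) + \frac{241}{1150} = \frac{39305923}{4015912057870} + \frac{241}{1150} = \frac{48394000387906}{230914943327525}$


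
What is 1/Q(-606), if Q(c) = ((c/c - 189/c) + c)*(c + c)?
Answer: 1/732882 ≈ 1.3645e-6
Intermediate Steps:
Q(c) = 2*c*(1 + c - 189/c) (Q(c) = ((1 - 189/c) + c)*(2*c) = (1 + c - 189/c)*(2*c) = 2*c*(1 + c - 189/c))
1/Q(-606) = 1/(-378 + 2*(-606) + 2*(-606)²) = 1/(-378 - 1212 + 2*367236) = 1/(-378 - 1212 + 734472) = 1/732882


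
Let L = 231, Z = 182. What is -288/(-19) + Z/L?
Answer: 9998/627 ≈ 15.946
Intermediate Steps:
-288/(-19) + Z/L = -288/(-19) + 182/231 = -288*(-1/19) + 182*(1/231) = 288/19 + 26/33 = 9998/627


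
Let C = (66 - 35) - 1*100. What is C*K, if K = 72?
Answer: -4968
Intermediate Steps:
C = -69 (C = 31 - 100 = -69)
C*K = -69*72 = -4968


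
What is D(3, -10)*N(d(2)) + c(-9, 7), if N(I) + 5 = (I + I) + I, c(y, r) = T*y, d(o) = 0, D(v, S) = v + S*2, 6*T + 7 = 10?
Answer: 161/2 ≈ 80.500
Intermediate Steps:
T = 1/2 (T = -7/6 + (1/6)*10 = -7/6 + 5/3 = 1/2 ≈ 0.50000)
D(v, S) = v + 2*S
c(y, r) = y/2
N(I) = -5 + 3*I (N(I) = -5 + ((I + I) + I) = -5 + (2*I + I) = -5 + 3*I)
D(3, -10)*N(d(2)) + c(-9, 7) = (3 + 2*(-10))*(-5 + 3*0) + (1/2)*(-9) = (3 - 20)*(-5 + 0) - 9/2 = -17*(-5) - 9/2 = 85 - 9/2 = 161/2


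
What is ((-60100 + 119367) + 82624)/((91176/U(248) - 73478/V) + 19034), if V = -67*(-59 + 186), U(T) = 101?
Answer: 121942402419/17141228768 ≈ 7.1140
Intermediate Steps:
V = -8509 (V = -67*127 = -8509)
((-60100 + 119367) + 82624)/((91176/U(248) - 73478/V) + 19034) = ((-60100 + 119367) + 82624)/((91176/101 - 73478/(-8509)) + 19034) = (59267 + 82624)/((91176*(1/101) - 73478*(-1/8509)) + 19034) = 141891/((91176/101 + 73478/8509) + 19034) = 141891/(783237862/859409 + 19034) = 141891/(17141228768/859409) = 141891*(859409/17141228768) = 121942402419/17141228768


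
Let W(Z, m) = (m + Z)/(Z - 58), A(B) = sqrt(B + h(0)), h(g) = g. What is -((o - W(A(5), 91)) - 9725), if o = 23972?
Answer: -47860956/3359 - 149*sqrt(5)/3359 ≈ -14249.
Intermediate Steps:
A(B) = sqrt(B) (A(B) = sqrt(B + 0) = sqrt(B))
W(Z, m) = (Z + m)/(-58 + Z)
-((o - W(A(5), 91)) - 9725) = -((23972 - (sqrt(5) + 91)/(-58 + sqrt(5))) - 9725) = -((23972 - (91 + sqrt(5))/(-58 + sqrt(5))) - 9725) = -(14247 - (91 + sqrt(5))/(-58 + sqrt(5))) = -14247 + (91 + sqrt(5))/(-58 + sqrt(5))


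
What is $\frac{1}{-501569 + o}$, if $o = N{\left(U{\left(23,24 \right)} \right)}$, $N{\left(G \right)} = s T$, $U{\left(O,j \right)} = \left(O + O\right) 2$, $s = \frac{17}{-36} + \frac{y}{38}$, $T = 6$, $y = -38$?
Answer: $- \frac{6}{3009467} \approx -1.9937 \cdot 10^{-6}$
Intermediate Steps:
$s = - \frac{53}{36}$ ($s = \frac{17}{-36} - \frac{38}{38} = 17 \left(- \frac{1}{36}\right) - 1 = - \frac{17}{36} - 1 = - \frac{53}{36} \approx -1.4722$)
$U{\left(O,j \right)} = 4 O$ ($U{\left(O,j \right)} = 2 O 2 = 4 O$)
$N{\left(G \right)} = - \frac{53}{6}$ ($N{\left(G \right)} = \left(- \frac{53}{36}\right) 6 = - \frac{53}{6}$)
$o = - \frac{53}{6} \approx -8.8333$
$\frac{1}{-501569 + o} = \frac{1}{-501569 - \frac{53}{6}} = \frac{1}{- \frac{3009467}{6}} = - \frac{6}{3009467}$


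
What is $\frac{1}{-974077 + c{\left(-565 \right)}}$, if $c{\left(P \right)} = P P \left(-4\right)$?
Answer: $- \frac{1}{2250977} \approx -4.4425 \cdot 10^{-7}$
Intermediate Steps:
$c{\left(P \right)} = - 4 P^{2}$ ($c{\left(P \right)} = P^{2} \left(-4\right) = - 4 P^{2}$)
$\frac{1}{-974077 + c{\left(-565 \right)}} = \frac{1}{-974077 - 4 \left(-565\right)^{2}} = \frac{1}{-974077 - 1276900} = \frac{1}{-2250977} = - \frac{1}{2250977}$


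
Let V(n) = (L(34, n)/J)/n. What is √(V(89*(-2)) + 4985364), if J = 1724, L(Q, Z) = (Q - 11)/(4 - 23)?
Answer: 5*√1694800575356604982/2915284 ≈ 2232.8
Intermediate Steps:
L(Q, Z) = 11/19 - Q/19 (L(Q, Z) = (-11 + Q)/(-19) = (-11 + Q)*(-1/19) = 11/19 - Q/19)
V(n) = -23/(32756*n) (V(n) = ((11/19 - 1/19*34)/1724)/n = ((11/19 - 34/19)*(1/1724))/n = (-23/19*1/1724)/n = -23/(32756*n))
√(V(89*(-2)) + 4985364) = √(-23/(32756*(89*(-2))) + 4985364) = √(-23/32756/(-178) + 4985364) = √(-23/32756*(-1/178) + 4985364) = √(23/5830568 + 4985364) = √(29067503806775/5830568) = 5*√1694800575356604982/2915284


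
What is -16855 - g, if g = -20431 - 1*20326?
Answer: 23902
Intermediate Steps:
g = -40757 (g = -20431 - 20326 = -40757)
-16855 - g = -16855 - 1*(-40757) = -16855 + 40757 = 23902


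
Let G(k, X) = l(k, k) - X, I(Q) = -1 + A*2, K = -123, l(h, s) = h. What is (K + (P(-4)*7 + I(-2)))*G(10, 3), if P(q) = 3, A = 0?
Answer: -721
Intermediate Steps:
I(Q) = -1 (I(Q) = -1 + 0*2 = -1 + 0 = -1)
G(k, X) = k - X
(K + (P(-4)*7 + I(-2)))*G(10, 3) = (-123 + (3*7 - 1))*(10 - 1*3) = (-123 + (21 - 1))*(10 - 3) = (-123 + 20)*7 = -103*7 = -721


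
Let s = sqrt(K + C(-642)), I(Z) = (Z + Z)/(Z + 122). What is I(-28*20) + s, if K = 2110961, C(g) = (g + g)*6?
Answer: 560/219 + sqrt(2103257) ≈ 1452.8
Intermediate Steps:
I(Z) = 2*Z/(122 + Z) (I(Z) = (2*Z)/(122 + Z) = 2*Z/(122 + Z))
C(g) = 12*g (C(g) = (2*g)*6 = 12*g)
s = sqrt(2103257) (s = sqrt(2110961 + 12*(-642)) = sqrt(2110961 - 7704) = sqrt(2103257) ≈ 1450.3)
I(-28*20) + s = 2*(-28*20)/(122 - 28*20) + sqrt(2103257) = 2*(-560)/(122 - 560) + sqrt(2103257) = 2*(-560)/(-438) + sqrt(2103257) = 2*(-560)*(-1/438) + sqrt(2103257) = 560/219 + sqrt(2103257)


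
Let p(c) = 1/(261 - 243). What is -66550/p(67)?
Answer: -1197900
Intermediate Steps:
p(c) = 1/18
-66550/p(67) = -66550/1/18 = -66550*18 = -1197900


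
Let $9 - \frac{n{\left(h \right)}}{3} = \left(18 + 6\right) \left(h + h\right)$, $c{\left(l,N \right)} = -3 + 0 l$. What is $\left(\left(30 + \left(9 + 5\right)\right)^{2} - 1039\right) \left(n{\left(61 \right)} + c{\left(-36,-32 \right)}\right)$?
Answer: $-7857720$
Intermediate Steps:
$c{\left(l,N \right)} = -3$ ($c{\left(l,N \right)} = -3 + 0 = -3$)
$n{\left(h \right)} = 27 - 144 h$ ($n{\left(h \right)} = 27 - 3 \left(18 + 6\right) \left(h + h\right) = 27 - 3 \cdot 24 \cdot 2 h = 27 - 3 \cdot 48 h = 27 - 144 h$)
$\left(\left(30 + \left(9 + 5\right)\right)^{2} - 1039\right) \left(n{\left(61 \right)} + c{\left(-36,-32 \right)}\right) = \left(\left(30 + \left(9 + 5\right)\right)^{2} - 1039\right) \left(\left(27 - 8784\right) - 3\right) = \left(\left(30 + 14\right)^{2} - 1039\right) \left(\left(27 - 8784\right) - 3\right) = \left(44^{2} - 1039\right) \left(-8757 - 3\right) = \left(1936 - 1039\right) \left(-8760\right) = 897 \left(-8760\right) = -7857720$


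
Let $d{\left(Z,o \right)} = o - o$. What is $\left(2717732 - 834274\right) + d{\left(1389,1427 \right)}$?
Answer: $1883458$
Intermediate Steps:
$d{\left(Z,o \right)} = 0$
$\left(2717732 - 834274\right) + d{\left(1389,1427 \right)} = \left(2717732 - 834274\right) + 0 = 1883458 + 0 = 1883458$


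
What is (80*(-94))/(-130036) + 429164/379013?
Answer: 14664236916/12321333617 ≈ 1.1901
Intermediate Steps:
(80*(-94))/(-130036) + 429164/379013 = -7520*(-1/130036) + 429164*(1/379013) = 1880/32509 + 429164/379013 = 14664236916/12321333617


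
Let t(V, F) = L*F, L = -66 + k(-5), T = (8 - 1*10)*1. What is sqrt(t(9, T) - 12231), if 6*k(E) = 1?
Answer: I*sqrt(108894)/3 ≈ 110.0*I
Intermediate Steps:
k(E) = 1/6 (k(E) = (1/6)*1 = 1/6)
T = -2 (T = (8 - 10)*1 = -2*1 = -2)
L = -395/6 (L = -66 + 1/6 = -395/6 ≈ -65.833)
t(V, F) = -395*F/6
sqrt(t(9, T) - 12231) = sqrt(-395/6*(-2) - 12231) = sqrt(395/3 - 12231) = sqrt(-36298/3) = I*sqrt(108894)/3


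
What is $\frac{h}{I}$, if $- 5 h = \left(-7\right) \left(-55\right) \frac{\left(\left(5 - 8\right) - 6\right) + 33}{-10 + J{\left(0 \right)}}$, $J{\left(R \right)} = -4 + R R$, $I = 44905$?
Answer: $\frac{132}{44905} \approx 0.0029395$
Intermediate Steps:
$J{\left(R \right)} = -4 + R^{2}$
$h = 132$ ($h = - \frac{\left(-7\right) \left(-55\right) \frac{\left(\left(5 - 8\right) - 6\right) + 33}{-10 - \left(4 - 0^{2}\right)}}{5} = - \frac{385 \frac{\left(-3 - 6\right) + 33}{-10 + \left(-4 + 0\right)}}{5} = - \frac{385 \frac{-9 + 33}{-10 - 4}}{5} = - \frac{385 \frac{24}{-14}}{5} = - \frac{385 \cdot 24 \left(- \frac{1}{14}\right)}{5} = - \frac{385 \left(- \frac{12}{7}\right)}{5} = \left(- \frac{1}{5}\right) \left(-660\right) = 132$)
$\frac{h}{I} = \frac{132}{44905}$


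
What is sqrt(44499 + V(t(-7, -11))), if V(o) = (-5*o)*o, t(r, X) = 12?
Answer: sqrt(43779) ≈ 209.23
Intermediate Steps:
V(o) = -5*o**2
sqrt(44499 + V(t(-7, -11))) = sqrt(44499 - 5*12**2) = sqrt(44499 - 5*144) = sqrt(44499 - 720) = sqrt(43779)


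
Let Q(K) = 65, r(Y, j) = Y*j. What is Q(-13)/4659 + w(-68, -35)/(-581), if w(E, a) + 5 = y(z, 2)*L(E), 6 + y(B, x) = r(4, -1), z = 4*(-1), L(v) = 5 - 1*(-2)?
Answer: 387190/2706879 ≈ 0.14304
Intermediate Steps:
L(v) = 7 (L(v) = 5 + 2 = 7)
z = -4
y(B, x) = -10 (y(B, x) = -6 + 4*(-1) = -6 - 4 = -10)
w(E, a) = -75 (w(E, a) = -5 - 10*7 = -5 - 70 = -75)
Q(-13)/4659 + w(-68, -35)/(-581) = 65/4659 - 75/(-581) = 65*(1/4659) - 75*(-1/581) = 65/4659 + 75/581 = 387190/2706879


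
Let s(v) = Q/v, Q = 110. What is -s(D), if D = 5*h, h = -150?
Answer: 11/75 ≈ 0.14667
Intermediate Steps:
D = -750 (D = 5*(-150) = -750)
s(v) = 110/v
-s(D) = -110/(-750) = -110*(-1)/750 = -1*(-11/75) = 11/75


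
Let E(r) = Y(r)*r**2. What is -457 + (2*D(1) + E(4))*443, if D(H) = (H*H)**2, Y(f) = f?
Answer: 28781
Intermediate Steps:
E(r) = r**3 (E(r) = r*r**2 = r**3)
D(H) = H**4 (D(H) = (H**2)**2 = H**4)
-457 + (2*D(1) + E(4))*443 = -457 + (2*1**4 + 4**3)*443 = -457 + (2*1 + 64)*443 = -457 + (2 + 64)*443 = -457 + 66*443 = -457 + 29238 = 28781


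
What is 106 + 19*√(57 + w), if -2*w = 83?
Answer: 106 + 19*√62/2 ≈ 180.80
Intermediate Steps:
w = -83/2 (w = -½*83 = -83/2 ≈ -41.500)
106 + 19*√(57 + w) = 106 + 19*√(57 - 83/2) = 106 + 19*√(31/2) = 106 + 19*(√62/2) = 106 + 19*√62/2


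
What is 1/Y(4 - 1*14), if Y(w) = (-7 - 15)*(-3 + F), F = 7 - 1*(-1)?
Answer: -1/110 ≈ -0.0090909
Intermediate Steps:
F = 8 (F = 7 + 1 = 8)
Y(w) = -110 (Y(w) = (-7 - 15)*(-3 + 8) = -22*5 = -110)
1/Y(4 - 1*14) = 1/(-110) = -1/110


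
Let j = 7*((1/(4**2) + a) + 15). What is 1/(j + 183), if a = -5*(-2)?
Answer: 16/5735 ≈ 0.0027899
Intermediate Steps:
a = 10
j = 2807/16 (j = 7*((1/(4**2) + 10) + 15) = 7*((1/16 + 10) + 15) = 7*(161/16 + 15) = 7*(401/16) = 2807/16 ≈ 175.44)
1/(j + 183) = 1/(2807/16 + 183) = 1/(5735/16) = 16/5735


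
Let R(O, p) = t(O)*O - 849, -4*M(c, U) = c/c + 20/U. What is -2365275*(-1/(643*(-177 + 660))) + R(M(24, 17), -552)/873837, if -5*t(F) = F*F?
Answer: 1684306718208893/221183664045120 ≈ 7.6150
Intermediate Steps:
t(F) = -F²/5 (t(F) = -F*F/5 = -F²/5)
M(c, U) = -¼ - 5/U (M(c, U) = -(c/c + 20/U)/4 = -(1 + 20/U)/4 = -¼ - 5/U)
R(O, p) = -849 - O³/5 (R(O, p) = (-O²/5)*O - 849 = -O³/5 - 849 = -849 - O³/5)
-2365275*(-1/(643*(-177 + 660))) + R(M(24, 17), -552)/873837 = -2365275*(-1/(643*(-177 + 660))) + (-849 - (-20 - 1*17)³/314432/5)/873837 = -2365275/(483*(-643)) + (-849 - (-20 - 17)³/314432/5)*(1/873837) = -2365275/(-310569) + (-849 - ((¼)*(1/17)*(-37))³/5)*(1/873837) = -2365275*(-1/310569) + (-849 - (-37/68)³/5)*(1/873837) = 788425/103523 + (-849 - ⅕*(-50653/314432))*(1/873837) = 788425/103523 + (-849 + 50653/1572160)*(1/873837) = 788425/103523 - 1334713187/1572160*1/873837 = 788425/103523 - 1334713187/1373811577920 = 1684306718208893/221183664045120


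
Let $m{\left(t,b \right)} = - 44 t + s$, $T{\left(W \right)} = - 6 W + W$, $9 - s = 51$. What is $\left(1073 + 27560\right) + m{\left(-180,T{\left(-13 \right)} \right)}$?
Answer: $36511$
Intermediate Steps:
$s = -42$ ($s = 9 - 51 = -42$)
$T{\left(W \right)} = - 5 W$
$m{\left(t,b \right)} = -42 - 44 t$ ($m{\left(t,b \right)} = - 44 t - 42 = -42 - 44 t$)
$\left(1073 + 27560\right) + m{\left(-180,T{\left(-13 \right)} \right)} = \left(1073 + 27560\right) - -7878 = 28633 + \left(-42 + 7920\right) = 28633 + 7878 = 36511$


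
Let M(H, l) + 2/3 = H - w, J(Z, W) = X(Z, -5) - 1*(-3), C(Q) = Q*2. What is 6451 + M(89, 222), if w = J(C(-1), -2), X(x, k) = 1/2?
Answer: 39215/6 ≈ 6535.8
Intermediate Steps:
X(x, k) = ½
C(Q) = 2*Q
J(Z, W) = 7/2 (J(Z, W) = ½ - 1*(-3) = ½ + 3 = 7/2)
w = 7/2 ≈ 3.5000
M(H, l) = -25/6 + H (M(H, l) = -⅔ + (H - 1*7/2) = -⅔ + (H - 7/2) = -⅔ + (-7/2 + H) = -25/6 + H)
6451 + M(89, 222) = 6451 + (-25/6 + 89) = 6451 + 509/6 = 39215/6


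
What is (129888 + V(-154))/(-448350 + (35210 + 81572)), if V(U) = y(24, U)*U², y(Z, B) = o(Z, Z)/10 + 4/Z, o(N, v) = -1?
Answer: -493009/1243380 ≈ -0.39651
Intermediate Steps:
y(Z, B) = -⅒ + 4/Z (y(Z, B) = -1/10 + 4/Z = -1*⅒ + 4/Z = -⅒ + 4/Z)
V(U) = U²/15 (V(U) = ((⅒)*(40 - 1*24)/24)*U² = ((⅒)*(1/24)*(40 - 24))*U² = ((⅒)*(1/24)*16)*U² = U²/15)
(129888 + V(-154))/(-448350 + (35210 + 81572)) = (129888 + (1/15)*(-154)²)/(-448350 + (35210 + 81572)) = (129888 + (1/15)*23716)/(-448350 + 116782) = (129888 + 23716/15)/(-331568) = (1972036/15)*(-1/331568) = -493009/1243380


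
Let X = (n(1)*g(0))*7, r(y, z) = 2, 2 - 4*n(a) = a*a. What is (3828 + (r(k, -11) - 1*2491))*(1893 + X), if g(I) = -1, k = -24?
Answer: 10129535/4 ≈ 2.5324e+6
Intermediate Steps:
n(a) = ½ - a²/4 (n(a) = ½ - a*a/4 = ½ - a²/4)
X = -7/4 (X = ((½ - ¼*1²)*(-1))*7 = ((½ - ¼*1)*(-1))*7 = ((½ - ¼)*(-1))*7 = ((¼)*(-1))*7 = -¼*7 = -7/4 ≈ -1.7500)
(3828 + (r(k, -11) - 1*2491))*(1893 + X) = (3828 + (2 - 1*2491))*(1893 - 7/4) = (3828 + (2 - 2491))*(7565/4) = (3828 - 2489)*(7565/4) = 1339*(7565/4) = 10129535/4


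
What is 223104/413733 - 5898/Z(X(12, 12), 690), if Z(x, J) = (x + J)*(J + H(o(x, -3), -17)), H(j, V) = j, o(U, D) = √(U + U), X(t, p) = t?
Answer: 674803840381/1280294286102 + 983*√6/27850446 ≈ 0.52716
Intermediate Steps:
o(U, D) = √2*√U (o(U, D) = √(2*U) = √2*√U)
Z(x, J) = (J + x)*(J + √2*√x) (Z(x, J) = (x + J)*(J + √2*√x) = (J + x)*(J + √2*√x))
223104/413733 - 5898/Z(X(12, 12), 690) = 223104/413733 - 5898/(690² + 690*12 + √2*12^(3/2) + 690*√2*√12) = 223104*(1/413733) - 5898/(476100 + 8280 + √2*(24*√3) + 690*√2*(2*√3)) = 74368/137911 - 5898/(476100 + 8280 + 24*√6 + 1380*√6) = 74368/137911 - 5898/(484380 + 1404*√6)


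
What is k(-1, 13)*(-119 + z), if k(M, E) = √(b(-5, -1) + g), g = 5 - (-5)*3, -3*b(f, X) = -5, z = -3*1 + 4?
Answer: -118*√195/3 ≈ -549.26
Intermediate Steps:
z = 1 (z = -3 + 4 = 1)
b(f, X) = 5/3 (b(f, X) = -⅓*(-5) = 5/3)
g = 20 (g = 5 - 1*(-15) = 5 + 15 = 20)
k(M, E) = √195/3 (k(M, E) = √(5/3 + 20) = √(65/3) = √195/3)
k(-1, 13)*(-119 + z) = (√195/3)*(-119 + 1) = (√195/3)*(-118) = -118*√195/3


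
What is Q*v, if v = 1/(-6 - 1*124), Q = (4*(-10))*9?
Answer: 36/13 ≈ 2.7692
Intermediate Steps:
Q = -360 (Q = -40*9 = -360)
v = -1/130 (v = 1/(-6 - 124) = 1/(-130) = -1/130 ≈ -0.0076923)
Q*v = -360*(-1/130) = 36/13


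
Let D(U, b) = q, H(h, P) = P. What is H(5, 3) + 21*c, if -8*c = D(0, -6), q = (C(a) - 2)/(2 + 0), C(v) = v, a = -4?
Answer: 87/8 ≈ 10.875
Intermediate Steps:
q = -3 (q = (-4 - 2)/(2 + 0) = -6/2 = -6*½ = -3)
D(U, b) = -3
c = 3/8 (c = -⅛*(-3) = 3/8 ≈ 0.37500)
H(5, 3) + 21*c = 3 + 21*(3/8) = 3 + 63/8 = 87/8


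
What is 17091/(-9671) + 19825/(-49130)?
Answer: -206281681/95027246 ≈ -2.1708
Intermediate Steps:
17091/(-9671) + 19825/(-49130) = 17091*(-1/9671) + 19825*(-1/49130) = -17091/9671 - 3965/9826 = -206281681/95027246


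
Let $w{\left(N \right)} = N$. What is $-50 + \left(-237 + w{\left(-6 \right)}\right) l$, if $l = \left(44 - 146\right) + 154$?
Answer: $-12686$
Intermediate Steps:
$l = 52$ ($l = -102 + 154 = 52$)
$-50 + \left(-237 + w{\left(-6 \right)}\right) l = -50 + \left(-237 - 6\right) 52 = -50 - 12636 = -12686$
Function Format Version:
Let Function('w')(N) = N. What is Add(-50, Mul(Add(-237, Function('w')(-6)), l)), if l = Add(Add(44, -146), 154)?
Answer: -12686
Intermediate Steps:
l = 52 (l = Add(-102, 154) = 52)
Add(-50, Mul(Add(-237, Function('w')(-6)), l)) = Add(-50, Mul(Add(-237, -6), 52)) = Add(-50, Mul(-243, 52)) = Add(-50, -12636) = -12686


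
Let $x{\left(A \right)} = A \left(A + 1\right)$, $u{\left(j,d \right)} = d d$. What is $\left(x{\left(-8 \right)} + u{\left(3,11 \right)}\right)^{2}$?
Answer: $31329$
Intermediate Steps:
$u{\left(j,d \right)} = d^{2}$
$x{\left(A \right)} = A \left(1 + A\right)$
$\left(x{\left(-8 \right)} + u{\left(3,11 \right)}\right)^{2} = \left(- 8 \left(1 - 8\right) + 11^{2}\right)^{2} = \left(\left(-8\right) \left(-7\right) + 121\right)^{2} = \left(56 + 121\right)^{2} = 177^{2} = 31329$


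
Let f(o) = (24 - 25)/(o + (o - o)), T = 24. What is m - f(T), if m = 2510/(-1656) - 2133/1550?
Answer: -3657899/1283400 ≈ -2.8502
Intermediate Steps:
f(o) = -1/o (f(o) = -1/(o + 0) = -1/o)
m = -1855687/641700 (m = 2510*(-1/1656) - 2133*1/1550 = -1255/828 - 2133/1550 = -1855687/641700 ≈ -2.8918)
m - f(T) = -1855687/641700 - (-1)/24 = -1855687/641700 - 1*(-1/24) = -1855687/641700 + 1/24 = -3657899/1283400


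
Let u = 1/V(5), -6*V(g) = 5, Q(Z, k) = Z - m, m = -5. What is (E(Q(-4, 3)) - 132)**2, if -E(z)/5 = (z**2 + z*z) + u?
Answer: 18496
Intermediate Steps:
Q(Z, k) = 5 + Z (Q(Z, k) = Z - 1*(-5) = Z + 5 = 5 + Z)
V(g) = -5/6 (V(g) = -1/6*5 = -5/6)
u = -6/5 (u = 1/(-5/6) = -6/5 ≈ -1.2000)
E(z) = 6 - 10*z**2 (E(z) = -5*((z**2 + z*z) - 6/5) = -5*((z**2 + z**2) - 6/5) = -5*(2*z**2 - 6/5) = -5*(-6/5 + 2*z**2) = 6 - 10*z**2)
(E(Q(-4, 3)) - 132)**2 = ((6 - 10*(5 - 4)**2) - 132)**2 = ((6 - 10*1**2) - 132)**2 = ((6 - 10*1) - 132)**2 = ((6 - 10) - 132)**2 = (-4 - 132)**2 = (-136)**2 = 18496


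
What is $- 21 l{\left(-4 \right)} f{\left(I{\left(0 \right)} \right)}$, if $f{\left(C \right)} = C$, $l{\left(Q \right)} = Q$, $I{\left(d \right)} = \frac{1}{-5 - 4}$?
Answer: $- \frac{28}{3} \approx -9.3333$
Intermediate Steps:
$I{\left(d \right)} = - \frac{1}{9}$ ($I{\left(d \right)} = \frac{1}{-9} = - \frac{1}{9}$)
$- 21 l{\left(-4 \right)} f{\left(I{\left(0 \right)} \right)} = \left(-21\right) \left(-4\right) \left(- \frac{1}{9}\right) = 84 \left(- \frac{1}{9}\right) = - \frac{28}{3}$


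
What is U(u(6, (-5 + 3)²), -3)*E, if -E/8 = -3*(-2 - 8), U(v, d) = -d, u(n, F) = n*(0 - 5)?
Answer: -720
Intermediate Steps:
u(n, F) = -5*n (u(n, F) = n*(-5) = -5*n)
E = -240 (E = -(-24)*(-2 - 8) = -(-24)*(-10) = -8*30 = -240)
U(u(6, (-5 + 3)²), -3)*E = -1*(-3)*(-240) = 3*(-240) = -720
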